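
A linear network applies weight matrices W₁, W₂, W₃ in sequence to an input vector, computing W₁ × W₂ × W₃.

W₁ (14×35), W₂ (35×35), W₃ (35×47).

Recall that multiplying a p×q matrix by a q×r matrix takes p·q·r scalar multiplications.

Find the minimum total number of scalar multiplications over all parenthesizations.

Order (W₁ × (W₂ × W₃)): (W₂ × W₃): 35×35 by 35×47 → 35×47, cost 35·35·47 = 57575; (W₁ × (W₂ × W₃)): 14×35 by 35×47 → 14×47, cost 14·35·47 = 23030; cumulative 80605. Total 80605.
Order ((W₁ × W₂) × W₃): (W₁ × W₂): 14×35 by 35×35 → 14×35, cost 14·35·35 = 17150; ((W₁ × W₂) × W₃): 14×35 by 35×47 → 14×47, cost 14·35·47 = 23030; cumulative 40180. Total 40180.
Minimum: 40180.

40180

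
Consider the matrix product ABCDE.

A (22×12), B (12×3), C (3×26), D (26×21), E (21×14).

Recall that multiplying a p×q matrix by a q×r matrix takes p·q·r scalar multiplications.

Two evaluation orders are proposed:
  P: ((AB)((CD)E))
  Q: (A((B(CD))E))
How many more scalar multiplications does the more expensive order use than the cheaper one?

Order P = ((AB)((CD)E)): (AB): 22×12 by 12×3 → 22×3, cost 22·12·3 = 792; (CD): 3×26 by 26×21 → 3×21, cost 3·26·21 = 1638; ((CD)E): 3×21 by 21×14 → 3×14, cost 3·21·14 = 882; cumulative 2520; ((AB)((CD)E)): 22×3 by 3×14 → 22×14, cost 22·3·14 = 924; cumulative 4236. Total 4236.
Order Q = (A((B(CD))E)): (CD): 3×26 by 26×21 → 3×21, cost 3·26·21 = 1638; (B(CD)): 12×3 by 3×21 → 12×21, cost 12·3·21 = 756; cumulative 2394; ((B(CD))E): 12×21 by 21×14 → 12×14, cost 12·21·14 = 3528; cumulative 5922; (A((B(CD))E)): 22×12 by 12×14 → 22×14, cost 22·12·14 = 3696; cumulative 9618. Total 9618.
Difference: |4236 − 9618| = 5382.

5382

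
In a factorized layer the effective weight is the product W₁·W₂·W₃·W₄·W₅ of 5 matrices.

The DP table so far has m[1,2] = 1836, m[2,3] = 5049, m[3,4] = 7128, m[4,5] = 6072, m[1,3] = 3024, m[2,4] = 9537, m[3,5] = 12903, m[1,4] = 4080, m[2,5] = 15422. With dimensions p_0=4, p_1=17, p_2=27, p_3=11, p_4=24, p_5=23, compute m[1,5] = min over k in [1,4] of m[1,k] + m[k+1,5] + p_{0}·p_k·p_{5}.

6288

m[1,5] = min over k∈[1,4] of m[1,k]+m[k+1,5]+p_{0}·p_k·p_{5}.
k=1: 0 + 15422 + 4·17·23 = 16986; k=2: 1836 + 12903 + 4·27·23 = 17223; k=3: 3024 + 6072 + 4·11·23 = 10108; k=4: 4080 + 0 + 4·24·23 = 6288.
Minimum: 6288 at k=4.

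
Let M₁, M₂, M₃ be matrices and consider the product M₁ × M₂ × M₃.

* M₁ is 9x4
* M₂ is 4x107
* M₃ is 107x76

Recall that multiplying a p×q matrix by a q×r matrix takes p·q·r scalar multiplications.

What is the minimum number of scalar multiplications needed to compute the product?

35264

Order (M₁ × (M₂ × M₃)): (M₂ × M₃): 4×107 by 107×76 → 4×76, cost 4·107·76 = 32528; (M₁ × (M₂ × M₃)): 9×4 by 4×76 → 9×76, cost 9·4·76 = 2736; cumulative 35264. Total 35264.
Order ((M₁ × M₂) × M₃): (M₁ × M₂): 9×4 by 4×107 → 9×107, cost 9·4·107 = 3852; ((M₁ × M₂) × M₃): 9×107 by 107×76 → 9×76, cost 9·107·76 = 73188; cumulative 77040. Total 77040.
Minimum: 35264.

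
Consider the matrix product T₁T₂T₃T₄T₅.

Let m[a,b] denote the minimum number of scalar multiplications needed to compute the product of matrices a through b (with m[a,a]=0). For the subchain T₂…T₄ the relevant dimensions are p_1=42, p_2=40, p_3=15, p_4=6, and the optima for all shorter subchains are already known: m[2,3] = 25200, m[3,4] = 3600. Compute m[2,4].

m[2,4] = min over k∈[2,3] of m[2,k]+m[k+1,4]+p_{1}·p_k·p_{4}.
k=2: 0 + 3600 + 42·40·6 = 13680; k=3: 25200 + 0 + 42·15·6 = 28980.
Minimum: 13680 at k=2.

13680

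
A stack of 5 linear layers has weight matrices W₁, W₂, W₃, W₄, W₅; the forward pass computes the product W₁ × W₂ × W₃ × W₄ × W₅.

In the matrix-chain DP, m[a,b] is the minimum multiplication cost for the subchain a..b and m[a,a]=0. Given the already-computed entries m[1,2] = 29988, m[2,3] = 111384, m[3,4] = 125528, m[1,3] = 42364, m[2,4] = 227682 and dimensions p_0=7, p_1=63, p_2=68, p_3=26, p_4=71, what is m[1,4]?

55286

m[1,4] = min over k∈[1,3] of m[1,k]+m[k+1,4]+p_{0}·p_k·p_{4}.
k=1: 0 + 227682 + 7·63·71 = 258993; k=2: 29988 + 125528 + 7·68·71 = 189312; k=3: 42364 + 0 + 7·26·71 = 55286.
Minimum: 55286 at k=3.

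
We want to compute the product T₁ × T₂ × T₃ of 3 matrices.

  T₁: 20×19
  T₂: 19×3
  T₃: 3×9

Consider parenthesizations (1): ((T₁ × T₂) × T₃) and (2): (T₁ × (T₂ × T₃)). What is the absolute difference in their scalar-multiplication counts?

2253

Order (1) = ((T₁ × T₂) × T₃): (T₁ × T₂): 20×19 by 19×3 → 20×3, cost 20·19·3 = 1140; ((T₁ × T₂) × T₃): 20×3 by 3×9 → 20×9, cost 20·3·9 = 540; cumulative 1680. Total 1680.
Order (2) = (T₁ × (T₂ × T₃)): (T₂ × T₃): 19×3 by 3×9 → 19×9, cost 19·3·9 = 513; (T₁ × (T₂ × T₃)): 20×19 by 19×9 → 20×9, cost 20·19·9 = 3420; cumulative 3933. Total 3933.
Difference: |1680 − 3933| = 2253.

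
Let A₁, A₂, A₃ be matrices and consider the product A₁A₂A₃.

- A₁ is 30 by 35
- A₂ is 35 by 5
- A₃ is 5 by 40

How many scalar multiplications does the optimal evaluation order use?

Order (A₁(A₂A₃)): (A₂A₃): 35×5 by 5×40 → 35×40, cost 35·5·40 = 7000; (A₁(A₂A₃)): 30×35 by 35×40 → 30×40, cost 30·35·40 = 42000; cumulative 49000. Total 49000.
Order ((A₁A₂)A₃): (A₁A₂): 30×35 by 35×5 → 30×5, cost 30·35·5 = 5250; ((A₁A₂)A₃): 30×5 by 5×40 → 30×40, cost 30·5·40 = 6000; cumulative 11250. Total 11250.
Minimum: 11250.

11250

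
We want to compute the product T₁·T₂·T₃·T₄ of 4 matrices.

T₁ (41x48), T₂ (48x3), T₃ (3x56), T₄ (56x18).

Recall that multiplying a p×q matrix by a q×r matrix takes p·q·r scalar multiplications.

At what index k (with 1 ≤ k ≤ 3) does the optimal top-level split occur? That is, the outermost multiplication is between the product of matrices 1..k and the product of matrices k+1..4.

Adjacent pairs: T₁T₂ = 41·48·3 = 5904; T₂T₃ = 48·3·56 = 8064; T₃T₄ = 3·56·18 = 3024.
Length 3: T₁..T₃: k=1: 0+8064+41·48·56=118272; k=2: 5904+0+41·3·56=12792 → min 12792 | T₂..T₄: k=2: 0+3024+48·3·18=5616; k=3: 8064+0+48·56·18=56448 → min 5616.
Top-level splits: k=1: (T₁..T₁)·(T₂..T₄) → 0+5616+41·48·18 = 41040; k=2: (T₁..T₂)·(T₃..T₄) → 5904+3024+41·3·18 = 11142; k=3: (T₁..T₃)·(T₄..T₄) → 12792+0+41·56·18 = 54120.
Best split is after T₂, i.e. k = 2.

2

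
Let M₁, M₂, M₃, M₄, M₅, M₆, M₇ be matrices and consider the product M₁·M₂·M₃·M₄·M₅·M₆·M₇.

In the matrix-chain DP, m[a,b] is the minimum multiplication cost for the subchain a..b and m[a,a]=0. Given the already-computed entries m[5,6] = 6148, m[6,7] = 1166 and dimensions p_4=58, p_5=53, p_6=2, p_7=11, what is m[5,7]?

7424

m[5,7] = min over k∈[5,6] of m[5,k]+m[k+1,7]+p_{4}·p_k·p_{7}.
k=5: 0 + 1166 + 58·53·11 = 34980; k=6: 6148 + 0 + 58·2·11 = 7424.
Minimum: 7424 at k=6.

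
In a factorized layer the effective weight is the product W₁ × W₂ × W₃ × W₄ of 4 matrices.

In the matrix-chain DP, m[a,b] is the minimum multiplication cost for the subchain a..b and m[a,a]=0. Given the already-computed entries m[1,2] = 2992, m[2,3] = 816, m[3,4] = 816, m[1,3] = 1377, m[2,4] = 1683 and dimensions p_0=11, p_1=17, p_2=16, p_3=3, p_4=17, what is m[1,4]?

1938

m[1,4] = min over k∈[1,3] of m[1,k]+m[k+1,4]+p_{0}·p_k·p_{4}.
k=1: 0 + 1683 + 11·17·17 = 4862; k=2: 2992 + 816 + 11·16·17 = 6800; k=3: 1377 + 0 + 11·3·17 = 1938.
Minimum: 1938 at k=3.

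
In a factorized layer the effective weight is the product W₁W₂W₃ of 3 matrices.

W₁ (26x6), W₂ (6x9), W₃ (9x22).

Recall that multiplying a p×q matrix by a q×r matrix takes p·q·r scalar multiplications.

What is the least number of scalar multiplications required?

Order (W₁(W₂W₃)): (W₂W₃): 6×9 by 9×22 → 6×22, cost 6·9·22 = 1188; (W₁(W₂W₃)): 26×6 by 6×22 → 26×22, cost 26·6·22 = 3432; cumulative 4620. Total 4620.
Order ((W₁W₂)W₃): (W₁W₂): 26×6 by 6×9 → 26×9, cost 26·6·9 = 1404; ((W₁W₂)W₃): 26×9 by 9×22 → 26×22, cost 26·9·22 = 5148; cumulative 6552. Total 6552.
Minimum: 4620.

4620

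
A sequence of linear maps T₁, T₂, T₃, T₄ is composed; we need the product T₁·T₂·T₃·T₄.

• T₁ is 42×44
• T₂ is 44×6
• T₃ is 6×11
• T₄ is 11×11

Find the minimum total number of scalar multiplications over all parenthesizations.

14586

Adjacent pairs: T₁T₂ = 42·44·6 = 11088; T₂T₃ = 44·6·11 = 2904; T₃T₄ = 6·11·11 = 726.
Length 3: T₁..T₃: k=1: 0+2904+42·44·11=23232; k=2: 11088+0+42·6·11=13860 → min 13860 | T₂..T₄: k=2: 0+726+44·6·11=3630; k=3: 2904+0+44·11·11=8228 → min 3630.
Length 4: T₁..T₄: k=1: 0+3630+42·44·11=23958; k=2: 11088+726+42·6·11=14586; k=3: 13860+0+42·11·11=18942 → min 14586.
Optimal order: ((T₁·T₂)·(T₃·T₄)) with cost 14586.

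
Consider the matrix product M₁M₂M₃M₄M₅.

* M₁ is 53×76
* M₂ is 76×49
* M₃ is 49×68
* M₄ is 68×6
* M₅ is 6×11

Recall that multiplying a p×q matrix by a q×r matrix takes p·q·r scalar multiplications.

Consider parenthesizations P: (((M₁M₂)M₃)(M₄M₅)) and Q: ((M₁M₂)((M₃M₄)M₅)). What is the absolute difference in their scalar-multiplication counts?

Order P = (((M₁M₂)M₃)(M₄M₅)): (M₁M₂): 53×76 by 76×49 → 53×49, cost 53·76·49 = 197372; ((M₁M₂)M₃): 53×49 by 49×68 → 53×68, cost 53·49·68 = 176596; cumulative 373968; (M₄M₅): 68×6 by 6×11 → 68×11, cost 68·6·11 = 4488; (((M₁M₂)M₃)(M₄M₅)): 53×68 by 68×11 → 53×11, cost 53·68·11 = 39644; cumulative 418100. Total 418100.
Order Q = ((M₁M₂)((M₃M₄)M₅)): (M₁M₂): 53×76 by 76×49 → 53×49, cost 53·76·49 = 197372; (M₃M₄): 49×68 by 68×6 → 49×6, cost 49·68·6 = 19992; ((M₃M₄)M₅): 49×6 by 6×11 → 49×11, cost 49·6·11 = 3234; cumulative 23226; ((M₁M₂)((M₃M₄)M₅)): 53×49 by 49×11 → 53×11, cost 53·49·11 = 28567; cumulative 249165. Total 249165.
Difference: |418100 − 249165| = 168935.

168935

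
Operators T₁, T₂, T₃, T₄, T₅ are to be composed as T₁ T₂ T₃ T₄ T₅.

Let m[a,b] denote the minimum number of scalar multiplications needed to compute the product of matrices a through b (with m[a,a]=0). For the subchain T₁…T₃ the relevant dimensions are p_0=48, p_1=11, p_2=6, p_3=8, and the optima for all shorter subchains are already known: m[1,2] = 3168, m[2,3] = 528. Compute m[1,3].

4752

m[1,3] = min over k∈[1,2] of m[1,k]+m[k+1,3]+p_{0}·p_k·p_{3}.
k=1: 0 + 528 + 48·11·8 = 4752; k=2: 3168 + 0 + 48·6·8 = 5472.
Minimum: 4752 at k=1.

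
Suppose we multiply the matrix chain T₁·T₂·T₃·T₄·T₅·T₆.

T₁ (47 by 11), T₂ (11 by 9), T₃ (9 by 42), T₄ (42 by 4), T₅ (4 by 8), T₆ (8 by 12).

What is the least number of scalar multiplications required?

6616

Adjacent pairs: T₁T₂ = 47·11·9 = 4653; T₂T₃ = 11·9·42 = 4158; T₃T₄ = 9·42·4 = 1512; T₄T₅ = 42·4·8 = 1344; T₅T₆ = 4·8·12 = 384.
Length 3: T₁..T₃: k=1: 0+4158+47·11·42=25872; k=2: 4653+0+47·9·42=22419 → min 22419 | T₂..T₄: k=2: 0+1512+11·9·4=1908; k=3: 4158+0+11·42·4=6006 → min 1908 | T₃..T₅: k=3: 0+1344+9·42·8=4368; k=4: 1512+0+9·4·8=1800 → min 1800 | T₄..T₆: k=4: 0+384+42·4·12=2400; k=5: 1344+0+42·8·12=5376 → min 2400.
Length 4: T₁..T₄: k=1: 0+1908+47·11·4=3976; k=2: 4653+1512+47·9·4=7857; k=3: 22419+0+47·42·4=30315 → min 3976 | T₂..T₅: k=2: 0+1800+11·9·8=2592; k=3: 4158+1344+11·42·8=9198; k=4: 1908+0+11·4·8=2260 → min 2260 | T₃..T₆: k=3: 0+2400+9·42·12=6936; k=4: 1512+384+9·4·12=2328; k=5: 1800+0+9·8·12=2664 → min 2328.
Length 5: T₁..T₅: k=1: 0+2260+47·11·8=6396; k=2: 4653+1800+47·9·8=9837; k=3: 22419+1344+47·42·8=39555; k=4: 3976+0+47·4·8=5480 → min 5480 | T₂..T₆: k=2: 0+2328+11·9·12=3516; k=3: 4158+2400+11·42·12=12102; k=4: 1908+384+11·4·12=2820; k=5: 2260+0+11·8·12=3316 → min 2820.
Length 6: T₁..T₆: k=1: 0+2820+47·11·12=9024; k=2: 4653+2328+47·9·12=12057; k=3: 22419+2400+47·42·12=48507; k=4: 3976+384+47·4·12=6616; k=5: 5480+0+47·8·12=9992 → min 6616.
Optimal order: ((T₁·(T₂·(T₃·T₄)))·(T₅·T₆)) with cost 6616.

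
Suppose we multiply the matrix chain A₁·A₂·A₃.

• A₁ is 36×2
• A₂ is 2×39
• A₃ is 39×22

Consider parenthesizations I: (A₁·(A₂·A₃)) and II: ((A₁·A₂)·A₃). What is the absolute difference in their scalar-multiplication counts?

Order I = (A₁·(A₂·A₃)): (A₂·A₃): 2×39 by 39×22 → 2×22, cost 2·39·22 = 1716; (A₁·(A₂·A₃)): 36×2 by 2×22 → 36×22, cost 36·2·22 = 1584; cumulative 3300. Total 3300.
Order II = ((A₁·A₂)·A₃): (A₁·A₂): 36×2 by 2×39 → 36×39, cost 36·2·39 = 2808; ((A₁·A₂)·A₃): 36×39 by 39×22 → 36×22, cost 36·39·22 = 30888; cumulative 33696. Total 33696.
Difference: |3300 − 33696| = 30396.

30396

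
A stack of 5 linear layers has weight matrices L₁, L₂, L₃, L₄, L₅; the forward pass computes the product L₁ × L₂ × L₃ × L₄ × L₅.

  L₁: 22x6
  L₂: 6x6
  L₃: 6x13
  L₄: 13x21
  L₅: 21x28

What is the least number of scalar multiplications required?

9330

Adjacent pairs: L₁L₂ = 22·6·6 = 792; L₂L₃ = 6·6·13 = 468; L₃L₄ = 6·13·21 = 1638; L₄L₅ = 13·21·28 = 7644.
Length 3: L₁..L₃: k=1: 0+468+22·6·13=2184; k=2: 792+0+22·6·13=2508 → min 2184 | L₂..L₄: k=2: 0+1638+6·6·21=2394; k=3: 468+0+6·13·21=2106 → min 2106 | L₃..L₅: k=3: 0+7644+6·13·28=9828; k=4: 1638+0+6·21·28=5166 → min 5166.
Length 4: L₁..L₄: k=1: 0+2106+22·6·21=4878; k=2: 792+1638+22·6·21=5202; k=3: 2184+0+22·13·21=8190 → min 4878 | L₂..L₅: k=2: 0+5166+6·6·28=6174; k=3: 468+7644+6·13·28=10296; k=4: 2106+0+6·21·28=5634 → min 5634.
Length 5: L₁..L₅: k=1: 0+5634+22·6·28=9330; k=2: 792+5166+22·6·28=9654; k=3: 2184+7644+22·13·28=17836; k=4: 4878+0+22·21·28=17814 → min 9330.
Optimal order: (L₁ × (((L₂ × L₃) × L₄) × L₅)) with cost 9330.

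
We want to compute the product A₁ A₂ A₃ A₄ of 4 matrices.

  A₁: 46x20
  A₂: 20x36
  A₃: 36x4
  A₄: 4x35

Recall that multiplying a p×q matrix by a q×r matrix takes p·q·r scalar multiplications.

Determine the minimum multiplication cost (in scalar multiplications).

Adjacent pairs: A₁A₂ = 46·20·36 = 33120; A₂A₃ = 20·36·4 = 2880; A₃A₄ = 36·4·35 = 5040.
Length 3: A₁..A₃: k=1: 0+2880+46·20·4=6560; k=2: 33120+0+46·36·4=39744 → min 6560 | A₂..A₄: k=2: 0+5040+20·36·35=30240; k=3: 2880+0+20·4·35=5680 → min 5680.
Length 4: A₁..A₄: k=1: 0+5680+46·20·35=37880; k=2: 33120+5040+46·36·35=96120; k=3: 6560+0+46·4·35=13000 → min 13000.
Optimal order: ((A₁ (A₂ A₃)) A₄) with cost 13000.

13000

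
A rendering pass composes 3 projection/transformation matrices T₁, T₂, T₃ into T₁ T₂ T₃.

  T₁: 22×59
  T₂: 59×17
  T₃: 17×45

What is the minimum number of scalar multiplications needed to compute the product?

38896

Order (T₁ (T₂ T₃)): (T₂ T₃): 59×17 by 17×45 → 59×45, cost 59·17·45 = 45135; (T₁ (T₂ T₃)): 22×59 by 59×45 → 22×45, cost 22·59·45 = 58410; cumulative 103545. Total 103545.
Order ((T₁ T₂) T₃): (T₁ T₂): 22×59 by 59×17 → 22×17, cost 22·59·17 = 22066; ((T₁ T₂) T₃): 22×17 by 17×45 → 22×45, cost 22·17·45 = 16830; cumulative 38896. Total 38896.
Minimum: 38896.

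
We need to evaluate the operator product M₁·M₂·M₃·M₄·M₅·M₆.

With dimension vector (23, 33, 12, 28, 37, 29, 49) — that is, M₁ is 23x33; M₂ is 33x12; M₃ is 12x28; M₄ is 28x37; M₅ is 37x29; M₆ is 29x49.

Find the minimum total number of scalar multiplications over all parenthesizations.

Adjacent pairs: M₁M₂ = 23·33·12 = 9108; M₂M₃ = 33·12·28 = 11088; M₃M₄ = 12·28·37 = 12432; M₄M₅ = 28·37·29 = 30044; M₅M₆ = 37·29·49 = 52577.
Length 3: M₁..M₃: k=1: 0+11088+23·33·28=32340; k=2: 9108+0+23·12·28=16836 → min 16836 | M₂..M₄: k=2: 0+12432+33·12·37=27084; k=3: 11088+0+33·28·37=45276 → min 27084 | M₃..M₅: k=3: 0+30044+12·28·29=39788; k=4: 12432+0+12·37·29=25308 → min 25308 | M₄..M₆: k=4: 0+52577+28·37·49=103341; k=5: 30044+0+28·29·49=69832 → min 69832.
Length 4: M₁..M₄: k=1: 0+27084+23·33·37=55167; k=2: 9108+12432+23·12·37=31752; k=3: 16836+0+23·28·37=40664 → min 31752 | M₂..M₅: k=2: 0+25308+33·12·29=36792; k=3: 11088+30044+33·28·29=67928; k=4: 27084+0+33·37·29=62493 → min 36792 | M₃..M₆: k=3: 0+69832+12·28·49=86296; k=4: 12432+52577+12·37·49=86765; k=5: 25308+0+12·29·49=42360 → min 42360.
Length 5: M₁..M₅: k=1: 0+36792+23·33·29=58803; k=2: 9108+25308+23·12·29=42420; k=3: 16836+30044+23·28·29=65556; k=4: 31752+0+23·37·29=56431 → min 42420 | M₂..M₆: k=2: 0+42360+33·12·49=61764; k=3: 11088+69832+33·28·49=126196; k=4: 27084+52577+33·37·49=139490; k=5: 36792+0+33·29·49=83685 → min 61764.
Length 6: M₁..M₆: k=1: 0+61764+23·33·49=98955; k=2: 9108+42360+23·12·49=64992; k=3: 16836+69832+23·28·49=118224; k=4: 31752+52577+23·37·49=126028; k=5: 42420+0+23·29·49=75103 → min 64992.
Optimal order: ((M₁·M₂)·(((M₃·M₄)·M₅)·M₆)) with cost 64992.

64992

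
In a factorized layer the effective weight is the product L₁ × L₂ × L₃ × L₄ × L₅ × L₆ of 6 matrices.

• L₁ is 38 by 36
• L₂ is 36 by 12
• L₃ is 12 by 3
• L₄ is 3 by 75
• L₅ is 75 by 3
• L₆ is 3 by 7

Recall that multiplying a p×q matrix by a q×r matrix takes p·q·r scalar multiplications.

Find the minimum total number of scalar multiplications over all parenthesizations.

6936

Adjacent pairs: L₁L₂ = 38·36·12 = 16416; L₂L₃ = 36·12·3 = 1296; L₃L₄ = 12·3·75 = 2700; L₄L₅ = 3·75·3 = 675; L₅L₆ = 75·3·7 = 1575.
Length 3: L₁..L₃: k=1: 0+1296+38·36·3=5400; k=2: 16416+0+38·12·3=17784 → min 5400 | L₂..L₄: k=2: 0+2700+36·12·75=35100; k=3: 1296+0+36·3·75=9396 → min 9396 | L₃..L₅: k=3: 0+675+12·3·3=783; k=4: 2700+0+12·75·3=5400 → min 783 | L₄..L₆: k=4: 0+1575+3·75·7=3150; k=5: 675+0+3·3·7=738 → min 738.
Length 4: L₁..L₄: k=1: 0+9396+38·36·75=111996; k=2: 16416+2700+38·12·75=53316; k=3: 5400+0+38·3·75=13950 → min 13950 | L₂..L₅: k=2: 0+783+36·12·3=2079; k=3: 1296+675+36·3·3=2295; k=4: 9396+0+36·75·3=17496 → min 2079 | L₃..L₆: k=3: 0+738+12·3·7=990; k=4: 2700+1575+12·75·7=10575; k=5: 783+0+12·3·7=1035 → min 990.
Length 5: L₁..L₅: k=1: 0+2079+38·36·3=6183; k=2: 16416+783+38·12·3=18567; k=3: 5400+675+38·3·3=6417; k=4: 13950+0+38·75·3=22500 → min 6183 | L₂..L₆: k=2: 0+990+36·12·7=4014; k=3: 1296+738+36·3·7=2790; k=4: 9396+1575+36·75·7=29871; k=5: 2079+0+36·3·7=2835 → min 2790.
Length 6: L₁..L₆: k=1: 0+2790+38·36·7=12366; k=2: 16416+990+38·12·7=20598; k=3: 5400+738+38·3·7=6936; k=4: 13950+1575+38·75·7=35475; k=5: 6183+0+38·3·7=6981 → min 6936.
Optimal order: ((L₁ × (L₂ × L₃)) × ((L₄ × L₅) × L₆)) with cost 6936.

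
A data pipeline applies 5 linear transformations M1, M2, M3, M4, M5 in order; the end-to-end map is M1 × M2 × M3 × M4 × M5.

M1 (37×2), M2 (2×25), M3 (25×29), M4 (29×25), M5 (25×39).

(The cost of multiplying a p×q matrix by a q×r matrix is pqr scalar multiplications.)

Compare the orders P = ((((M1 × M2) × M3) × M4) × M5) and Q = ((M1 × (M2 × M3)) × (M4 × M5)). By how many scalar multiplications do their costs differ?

Order P = ((((M1 × M2) × M3) × M4) × M5): (M1 × M2): 37×2 by 2×25 → 37×25, cost 37·2·25 = 1850; ((M1 × M2) × M3): 37×25 by 25×29 → 37×29, cost 37·25·29 = 26825; cumulative 28675; (((M1 × M2) × M3) × M4): 37×29 by 29×25 → 37×25, cost 37·29·25 = 26825; cumulative 55500; ((((M1 × M2) × M3) × M4) × M5): 37×25 by 25×39 → 37×39, cost 37·25·39 = 36075; cumulative 91575. Total 91575.
Order Q = ((M1 × (M2 × M3)) × (M4 × M5)): (M2 × M3): 2×25 by 25×29 → 2×29, cost 2·25·29 = 1450; (M1 × (M2 × M3)): 37×2 by 2×29 → 37×29, cost 37·2·29 = 2146; cumulative 3596; (M4 × M5): 29×25 by 25×39 → 29×39, cost 29·25·39 = 28275; ((M1 × (M2 × M3)) × (M4 × M5)): 37×29 by 29×39 → 37×39, cost 37·29·39 = 41847; cumulative 73718. Total 73718.
Difference: |91575 − 73718| = 17857.

17857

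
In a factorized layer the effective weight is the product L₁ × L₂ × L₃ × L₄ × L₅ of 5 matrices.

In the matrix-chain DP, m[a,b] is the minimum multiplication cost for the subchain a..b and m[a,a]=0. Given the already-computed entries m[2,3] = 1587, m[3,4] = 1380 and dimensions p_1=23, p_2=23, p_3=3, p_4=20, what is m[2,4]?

2967

m[2,4] = min over k∈[2,3] of m[2,k]+m[k+1,4]+p_{1}·p_k·p_{4}.
k=2: 0 + 1380 + 23·23·20 = 11960; k=3: 1587 + 0 + 23·3·20 = 2967.
Minimum: 2967 at k=3.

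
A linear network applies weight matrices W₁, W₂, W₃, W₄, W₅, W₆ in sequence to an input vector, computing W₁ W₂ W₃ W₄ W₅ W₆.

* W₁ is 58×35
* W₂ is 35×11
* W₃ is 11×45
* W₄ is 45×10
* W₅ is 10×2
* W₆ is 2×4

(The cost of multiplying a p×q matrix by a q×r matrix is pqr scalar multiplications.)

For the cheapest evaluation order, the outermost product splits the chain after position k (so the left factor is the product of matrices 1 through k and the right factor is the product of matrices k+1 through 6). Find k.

5

Adjacent pairs: W₁W₂ = 58·35·11 = 22330; W₂W₃ = 35·11·45 = 17325; W₃W₄ = 11·45·10 = 4950; W₄W₅ = 45·10·2 = 900; W₅W₆ = 10·2·4 = 80.
Length 3: W₁..W₃: k=1: 0+17325+58·35·45=108675; k=2: 22330+0+58·11·45=51040 → min 51040 | W₂..W₄: k=2: 0+4950+35·11·10=8800; k=3: 17325+0+35·45·10=33075 → min 8800 | W₃..W₅: k=3: 0+900+11·45·2=1890; k=4: 4950+0+11·10·2=5170 → min 1890 | W₄..W₆: k=4: 0+80+45·10·4=1880; k=5: 900+0+45·2·4=1260 → min 1260.
Length 4: W₁..W₄: k=1: 0+8800+58·35·10=29100; k=2: 22330+4950+58·11·10=33660; k=3: 51040+0+58·45·10=77140 → min 29100 | W₂..W₅: k=2: 0+1890+35·11·2=2660; k=3: 17325+900+35·45·2=21375; k=4: 8800+0+35·10·2=9500 → min 2660 | W₃..W₆: k=3: 0+1260+11·45·4=3240; k=4: 4950+80+11·10·4=5470; k=5: 1890+0+11·2·4=1978 → min 1978.
Length 5: W₁..W₅: k=1: 0+2660+58·35·2=6720; k=2: 22330+1890+58·11·2=25496; k=3: 51040+900+58·45·2=57160; k=4: 29100+0+58·10·2=30260 → min 6720 | W₂..W₆: k=2: 0+1978+35·11·4=3518; k=3: 17325+1260+35·45·4=24885; k=4: 8800+80+35·10·4=10280; k=5: 2660+0+35·2·4=2940 → min 2940.
Top-level splits: k=1: (W₁..W₁)·(W₂..W₆) → 0+2940+58·35·4 = 11060; k=2: (W₁..W₂)·(W₃..W₆) → 22330+1978+58·11·4 = 26860; k=3: (W₁..W₃)·(W₄..W₆) → 51040+1260+58·45·4 = 62740; k=4: (W₁..W₄)·(W₅..W₆) → 29100+80+58·10·4 = 31500; k=5: (W₁..W₅)·(W₆..W₆) → 6720+0+58·2·4 = 7184.
Best split is after W₅, i.e. k = 5.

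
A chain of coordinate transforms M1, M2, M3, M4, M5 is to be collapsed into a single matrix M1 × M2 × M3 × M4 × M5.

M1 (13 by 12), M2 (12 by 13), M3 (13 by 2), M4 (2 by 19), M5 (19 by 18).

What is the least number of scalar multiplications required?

Adjacent pairs: M1M2 = 13·12·13 = 2028; M2M3 = 12·13·2 = 312; M3M4 = 13·2·19 = 494; M4M5 = 2·19·18 = 684.
Length 3: M1..M3: k=1: 0+312+13·12·2=624; k=2: 2028+0+13·13·2=2366 → min 624 | M2..M4: k=2: 0+494+12·13·19=3458; k=3: 312+0+12·2·19=768 → min 768 | M3..M5: k=3: 0+684+13·2·18=1152; k=4: 494+0+13·19·18=4940 → min 1152.
Length 4: M1..M4: k=1: 0+768+13·12·19=3732; k=2: 2028+494+13·13·19=5733; k=3: 624+0+13·2·19=1118 → min 1118 | M2..M5: k=2: 0+1152+12·13·18=3960; k=3: 312+684+12·2·18=1428; k=4: 768+0+12·19·18=4872 → min 1428.
Length 5: M1..M5: k=1: 0+1428+13·12·18=4236; k=2: 2028+1152+13·13·18=6222; k=3: 624+684+13·2·18=1776; k=4: 1118+0+13·19·18=5564 → min 1776.
Optimal order: ((M1 × (M2 × M3)) × (M4 × M5)) with cost 1776.

1776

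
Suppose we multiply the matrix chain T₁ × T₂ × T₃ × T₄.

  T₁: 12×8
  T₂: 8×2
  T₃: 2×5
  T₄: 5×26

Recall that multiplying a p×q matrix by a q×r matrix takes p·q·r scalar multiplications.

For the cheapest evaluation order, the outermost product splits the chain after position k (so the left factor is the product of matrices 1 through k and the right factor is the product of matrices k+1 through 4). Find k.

Adjacent pairs: T₁T₂ = 12·8·2 = 192; T₂T₃ = 8·2·5 = 80; T₃T₄ = 2·5·26 = 260.
Length 3: T₁..T₃: k=1: 0+80+12·8·5=560; k=2: 192+0+12·2·5=312 → min 312 | T₂..T₄: k=2: 0+260+8·2·26=676; k=3: 80+0+8·5·26=1120 → min 676.
Top-level splits: k=1: (T₁..T₁)·(T₂..T₄) → 0+676+12·8·26 = 3172; k=2: (T₁..T₂)·(T₃..T₄) → 192+260+12·2·26 = 1076; k=3: (T₁..T₃)·(T₄..T₄) → 312+0+12·5·26 = 1872.
Best split is after T₂, i.e. k = 2.

2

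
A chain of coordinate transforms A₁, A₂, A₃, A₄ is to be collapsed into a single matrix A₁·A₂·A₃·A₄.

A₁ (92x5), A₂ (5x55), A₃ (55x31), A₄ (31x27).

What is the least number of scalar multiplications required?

Adjacent pairs: A₁A₂ = 92·5·55 = 25300; A₂A₃ = 5·55·31 = 8525; A₃A₄ = 55·31·27 = 46035.
Length 3: A₁..A₃: k=1: 0+8525+92·5·31=22785; k=2: 25300+0+92·55·31=182160 → min 22785 | A₂..A₄: k=2: 0+46035+5·55·27=53460; k=3: 8525+0+5·31·27=12710 → min 12710.
Length 4: A₁..A₄: k=1: 0+12710+92·5·27=25130; k=2: 25300+46035+92·55·27=207955; k=3: 22785+0+92·31·27=99789 → min 25130.
Optimal order: (A₁·((A₂·A₃)·A₄)) with cost 25130.

25130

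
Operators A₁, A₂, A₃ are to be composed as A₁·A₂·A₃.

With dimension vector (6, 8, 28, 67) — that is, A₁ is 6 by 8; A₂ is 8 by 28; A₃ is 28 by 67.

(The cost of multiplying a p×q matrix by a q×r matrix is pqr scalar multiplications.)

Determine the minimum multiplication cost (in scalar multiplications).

Order (A₁·(A₂·A₃)): (A₂·A₃): 8×28 by 28×67 → 8×67, cost 8·28·67 = 15008; (A₁·(A₂·A₃)): 6×8 by 8×67 → 6×67, cost 6·8·67 = 3216; cumulative 18224. Total 18224.
Order ((A₁·A₂)·A₃): (A₁·A₂): 6×8 by 8×28 → 6×28, cost 6·8·28 = 1344; ((A₁·A₂)·A₃): 6×28 by 28×67 → 6×67, cost 6·28·67 = 11256; cumulative 12600. Total 12600.
Minimum: 12600.

12600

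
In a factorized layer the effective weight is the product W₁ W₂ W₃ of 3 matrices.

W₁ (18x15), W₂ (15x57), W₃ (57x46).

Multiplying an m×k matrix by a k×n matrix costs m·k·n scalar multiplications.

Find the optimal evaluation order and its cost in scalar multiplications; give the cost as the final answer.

51750

(W₁ (W₂ W₃)): cost 51750.
((W₁ W₂) W₃): cost 62586.
Optimal: (W₁ (W₂ W₃)) with cost 51750.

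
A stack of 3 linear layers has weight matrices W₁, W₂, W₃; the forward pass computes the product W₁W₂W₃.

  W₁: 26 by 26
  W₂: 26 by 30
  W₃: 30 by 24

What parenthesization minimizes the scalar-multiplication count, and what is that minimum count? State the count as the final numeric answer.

(W₁(W₂W₃)): cost 34944.
((W₁W₂)W₃): cost 39000.
Optimal: (W₁(W₂W₃)) with cost 34944.

34944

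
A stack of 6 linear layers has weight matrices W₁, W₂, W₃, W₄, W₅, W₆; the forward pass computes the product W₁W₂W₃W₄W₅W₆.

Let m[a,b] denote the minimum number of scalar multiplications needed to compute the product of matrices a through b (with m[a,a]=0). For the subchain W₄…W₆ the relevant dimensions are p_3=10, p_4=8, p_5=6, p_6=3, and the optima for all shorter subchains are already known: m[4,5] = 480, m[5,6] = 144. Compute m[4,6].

384

m[4,6] = min over k∈[4,5] of m[4,k]+m[k+1,6]+p_{3}·p_k·p_{6}.
k=4: 0 + 144 + 10·8·3 = 384; k=5: 480 + 0 + 10·6·3 = 660.
Minimum: 384 at k=4.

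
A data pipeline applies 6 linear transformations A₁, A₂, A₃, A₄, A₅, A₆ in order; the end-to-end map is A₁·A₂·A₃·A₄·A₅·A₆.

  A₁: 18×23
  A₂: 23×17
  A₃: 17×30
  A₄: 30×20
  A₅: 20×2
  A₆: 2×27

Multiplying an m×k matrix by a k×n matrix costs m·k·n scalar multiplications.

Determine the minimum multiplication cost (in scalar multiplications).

Adjacent pairs: A₁A₂ = 18·23·17 = 7038; A₂A₃ = 23·17·30 = 11730; A₃A₄ = 17·30·20 = 10200; A₄A₅ = 30·20·2 = 1200; A₅A₆ = 20·2·27 = 1080.
Length 3: A₁..A₃: k=1: 0+11730+18·23·30=24150; k=2: 7038+0+18·17·30=16218 → min 16218 | A₂..A₄: k=2: 0+10200+23·17·20=18020; k=3: 11730+0+23·30·20=25530 → min 18020 | A₃..A₅: k=3: 0+1200+17·30·2=2220; k=4: 10200+0+17·20·2=10880 → min 2220 | A₄..A₆: k=4: 0+1080+30·20·27=17280; k=5: 1200+0+30·2·27=2820 → min 2820.
Length 4: A₁..A₄: k=1: 0+18020+18·23·20=26300; k=2: 7038+10200+18·17·20=23358; k=3: 16218+0+18·30·20=27018 → min 23358 | A₂..A₅: k=2: 0+2220+23·17·2=3002; k=3: 11730+1200+23·30·2=14310; k=4: 18020+0+23·20·2=18940 → min 3002 | A₃..A₆: k=3: 0+2820+17·30·27=16590; k=4: 10200+1080+17·20·27=20460; k=5: 2220+0+17·2·27=3138 → min 3138.
Length 5: A₁..A₅: k=1: 0+3002+18·23·2=3830; k=2: 7038+2220+18·17·2=9870; k=3: 16218+1200+18·30·2=18498; k=4: 23358+0+18·20·2=24078 → min 3830 | A₂..A₆: k=2: 0+3138+23·17·27=13695; k=3: 11730+2820+23·30·27=33180; k=4: 18020+1080+23·20·27=31520; k=5: 3002+0+23·2·27=4244 → min 4244.
Length 6: A₁..A₆: k=1: 0+4244+18·23·27=15422; k=2: 7038+3138+18·17·27=18438; k=3: 16218+2820+18·30·27=33618; k=4: 23358+1080+18·20·27=34158; k=5: 3830+0+18·2·27=4802 → min 4802.
Optimal order: ((A₁·(A₂·(A₃·(A₄·A₅))))·A₆) with cost 4802.

4802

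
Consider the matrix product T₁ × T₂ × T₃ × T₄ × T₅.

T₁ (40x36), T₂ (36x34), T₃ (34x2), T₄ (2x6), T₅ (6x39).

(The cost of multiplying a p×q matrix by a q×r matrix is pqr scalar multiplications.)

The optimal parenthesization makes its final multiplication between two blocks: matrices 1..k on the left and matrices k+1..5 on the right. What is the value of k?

Adjacent pairs: T₁T₂ = 40·36·34 = 48960; T₂T₃ = 36·34·2 = 2448; T₃T₄ = 34·2·6 = 408; T₄T₅ = 2·6·39 = 468.
Length 3: T₁..T₃: k=1: 0+2448+40·36·2=5328; k=2: 48960+0+40·34·2=51680 → min 5328 | T₂..T₄: k=2: 0+408+36·34·6=7752; k=3: 2448+0+36·2·6=2880 → min 2880 | T₃..T₅: k=3: 0+468+34·2·39=3120; k=4: 408+0+34·6·39=8364 → min 3120.
Length 4: T₁..T₄: k=1: 0+2880+40·36·6=11520; k=2: 48960+408+40·34·6=57528; k=3: 5328+0+40·2·6=5808 → min 5808 | T₂..T₅: k=2: 0+3120+36·34·39=50856; k=3: 2448+468+36·2·39=5724; k=4: 2880+0+36·6·39=11304 → min 5724.
Top-level splits: k=1: (T₁..T₁)·(T₂..T₅) → 0+5724+40·36·39 = 61884; k=2: (T₁..T₂)·(T₃..T₅) → 48960+3120+40·34·39 = 105120; k=3: (T₁..T₃)·(T₄..T₅) → 5328+468+40·2·39 = 8916; k=4: (T₁..T₄)·(T₅..T₅) → 5808+0+40·6·39 = 15168.
Best split is after T₃, i.e. k = 3.

3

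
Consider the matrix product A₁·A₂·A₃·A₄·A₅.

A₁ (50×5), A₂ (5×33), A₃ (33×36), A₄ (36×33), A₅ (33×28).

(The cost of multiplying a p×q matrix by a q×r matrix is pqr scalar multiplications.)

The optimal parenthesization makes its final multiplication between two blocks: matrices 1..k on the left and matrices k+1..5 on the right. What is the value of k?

Adjacent pairs: A₁A₂ = 50·5·33 = 8250; A₂A₃ = 5·33·36 = 5940; A₃A₄ = 33·36·33 = 39204; A₄A₅ = 36·33·28 = 33264.
Length 3: A₁..A₃: k=1: 0+5940+50·5·36=14940; k=2: 8250+0+50·33·36=67650 → min 14940 | A₂..A₄: k=2: 0+39204+5·33·33=44649; k=3: 5940+0+5·36·33=11880 → min 11880 | A₃..A₅: k=3: 0+33264+33·36·28=66528; k=4: 39204+0+33·33·28=69696 → min 66528.
Length 4: A₁..A₄: k=1: 0+11880+50·5·33=20130; k=2: 8250+39204+50·33·33=101904; k=3: 14940+0+50·36·33=74340 → min 20130 | A₂..A₅: k=2: 0+66528+5·33·28=71148; k=3: 5940+33264+5·36·28=44244; k=4: 11880+0+5·33·28=16500 → min 16500.
Top-level splits: k=1: (A₁..A₁)·(A₂..A₅) → 0+16500+50·5·28 = 23500; k=2: (A₁..A₂)·(A₃..A₅) → 8250+66528+50·33·28 = 120978; k=3: (A₁..A₃)·(A₄..A₅) → 14940+33264+50·36·28 = 98604; k=4: (A₁..A₄)·(A₅..A₅) → 20130+0+50·33·28 = 66330.
Best split is after A₁, i.e. k = 1.

1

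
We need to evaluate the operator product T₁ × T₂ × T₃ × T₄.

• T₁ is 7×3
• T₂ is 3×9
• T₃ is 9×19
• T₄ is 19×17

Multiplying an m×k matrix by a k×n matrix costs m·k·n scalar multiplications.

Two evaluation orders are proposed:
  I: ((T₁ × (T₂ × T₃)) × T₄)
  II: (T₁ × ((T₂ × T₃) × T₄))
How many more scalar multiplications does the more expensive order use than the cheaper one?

1334

Order I = ((T₁ × (T₂ × T₃)) × T₄): (T₂ × T₃): 3×9 by 9×19 → 3×19, cost 3·9·19 = 513; (T₁ × (T₂ × T₃)): 7×3 by 3×19 → 7×19, cost 7·3·19 = 399; cumulative 912; ((T₁ × (T₂ × T₃)) × T₄): 7×19 by 19×17 → 7×17, cost 7·19·17 = 2261; cumulative 3173. Total 3173.
Order II = (T₁ × ((T₂ × T₃) × T₄)): (T₂ × T₃): 3×9 by 9×19 → 3×19, cost 3·9·19 = 513; ((T₂ × T₃) × T₄): 3×19 by 19×17 → 3×17, cost 3·19·17 = 969; cumulative 1482; (T₁ × ((T₂ × T₃) × T₄)): 7×3 by 3×17 → 7×17, cost 7·3·17 = 357; cumulative 1839. Total 1839.
Difference: |3173 − 1839| = 1334.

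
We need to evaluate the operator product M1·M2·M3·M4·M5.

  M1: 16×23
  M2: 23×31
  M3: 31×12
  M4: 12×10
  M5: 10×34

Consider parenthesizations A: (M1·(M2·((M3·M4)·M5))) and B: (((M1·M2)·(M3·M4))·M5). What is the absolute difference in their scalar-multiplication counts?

Order A = (M1·(M2·((M3·M4)·M5))): (M3·M4): 31×12 by 12×10 → 31×10, cost 31·12·10 = 3720; ((M3·M4)·M5): 31×10 by 10×34 → 31×34, cost 31·10·34 = 10540; cumulative 14260; (M2·((M3·M4)·M5)): 23×31 by 31×34 → 23×34, cost 23·31·34 = 24242; cumulative 38502; (M1·(M2·((M3·M4)·M5))): 16×23 by 23×34 → 16×34, cost 16·23·34 = 12512; cumulative 51014. Total 51014.
Order B = (((M1·M2)·(M3·M4))·M5): (M1·M2): 16×23 by 23×31 → 16×31, cost 16·23·31 = 11408; (M3·M4): 31×12 by 12×10 → 31×10, cost 31·12·10 = 3720; ((M1·M2)·(M3·M4)): 16×31 by 31×10 → 16×10, cost 16·31·10 = 4960; cumulative 20088; (((M1·M2)·(M3·M4))·M5): 16×10 by 10×34 → 16×34, cost 16·10·34 = 5440; cumulative 25528. Total 25528.
Difference: |51014 − 25528| = 25486.

25486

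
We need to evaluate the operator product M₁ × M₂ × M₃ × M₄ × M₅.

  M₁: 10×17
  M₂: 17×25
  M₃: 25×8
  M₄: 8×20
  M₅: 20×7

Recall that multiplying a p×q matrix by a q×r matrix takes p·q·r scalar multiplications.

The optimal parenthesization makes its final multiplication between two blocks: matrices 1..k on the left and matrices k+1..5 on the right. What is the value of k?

3

Adjacent pairs: M₁M₂ = 10·17·25 = 4250; M₂M₃ = 17·25·8 = 3400; M₃M₄ = 25·8·20 = 4000; M₄M₅ = 8·20·7 = 1120.
Length 3: M₁..M₃: k=1: 0+3400+10·17·8=4760; k=2: 4250+0+10·25·8=6250 → min 4760 | M₂..M₄: k=2: 0+4000+17·25·20=12500; k=3: 3400+0+17·8·20=6120 → min 6120 | M₃..M₅: k=3: 0+1120+25·8·7=2520; k=4: 4000+0+25·20·7=7500 → min 2520.
Length 4: M₁..M₄: k=1: 0+6120+10·17·20=9520; k=2: 4250+4000+10·25·20=13250; k=3: 4760+0+10·8·20=6360 → min 6360 | M₂..M₅: k=2: 0+2520+17·25·7=5495; k=3: 3400+1120+17·8·7=5472; k=4: 6120+0+17·20·7=8500 → min 5472.
Top-level splits: k=1: (M₁..M₁)·(M₂..M₅) → 0+5472+10·17·7 = 6662; k=2: (M₁..M₂)·(M₃..M₅) → 4250+2520+10·25·7 = 8520; k=3: (M₁..M₃)·(M₄..M₅) → 4760+1120+10·8·7 = 6440; k=4: (M₁..M₄)·(M₅..M₅) → 6360+0+10·20·7 = 7760.
Best split is after M₃, i.e. k = 3.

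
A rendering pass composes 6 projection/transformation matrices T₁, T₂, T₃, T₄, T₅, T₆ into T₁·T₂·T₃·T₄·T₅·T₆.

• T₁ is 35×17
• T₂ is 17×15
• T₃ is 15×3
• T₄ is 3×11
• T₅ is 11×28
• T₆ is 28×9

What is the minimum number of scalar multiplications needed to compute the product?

5175

Adjacent pairs: T₁T₂ = 35·17·15 = 8925; T₂T₃ = 17·15·3 = 765; T₃T₄ = 15·3·11 = 495; T₄T₅ = 3·11·28 = 924; T₅T₆ = 11·28·9 = 2772.
Length 3: T₁..T₃: k=1: 0+765+35·17·3=2550; k=2: 8925+0+35·15·3=10500 → min 2550 | T₂..T₄: k=2: 0+495+17·15·11=3300; k=3: 765+0+17·3·11=1326 → min 1326 | T₃..T₅: k=3: 0+924+15·3·28=2184; k=4: 495+0+15·11·28=5115 → min 2184 | T₄..T₆: k=4: 0+2772+3·11·9=3069; k=5: 924+0+3·28·9=1680 → min 1680.
Length 4: T₁..T₄: k=1: 0+1326+35·17·11=7871; k=2: 8925+495+35·15·11=15195; k=3: 2550+0+35·3·11=3705 → min 3705 | T₂..T₅: k=2: 0+2184+17·15·28=9324; k=3: 765+924+17·3·28=3117; k=4: 1326+0+17·11·28=6562 → min 3117 | T₃..T₆: k=3: 0+1680+15·3·9=2085; k=4: 495+2772+15·11·9=4752; k=5: 2184+0+15·28·9=5964 → min 2085.
Length 5: T₁..T₅: k=1: 0+3117+35·17·28=19777; k=2: 8925+2184+35·15·28=25809; k=3: 2550+924+35·3·28=6414; k=4: 3705+0+35·11·28=14485 → min 6414 | T₂..T₆: k=2: 0+2085+17·15·9=4380; k=3: 765+1680+17·3·9=2904; k=4: 1326+2772+17·11·9=5781; k=5: 3117+0+17·28·9=7401 → min 2904.
Length 6: T₁..T₆: k=1: 0+2904+35·17·9=8259; k=2: 8925+2085+35·15·9=15735; k=3: 2550+1680+35·3·9=5175; k=4: 3705+2772+35·11·9=9942; k=5: 6414+0+35·28·9=15234 → min 5175.
Optimal order: ((T₁·(T₂·T₃))·((T₄·T₅)·T₆)) with cost 5175.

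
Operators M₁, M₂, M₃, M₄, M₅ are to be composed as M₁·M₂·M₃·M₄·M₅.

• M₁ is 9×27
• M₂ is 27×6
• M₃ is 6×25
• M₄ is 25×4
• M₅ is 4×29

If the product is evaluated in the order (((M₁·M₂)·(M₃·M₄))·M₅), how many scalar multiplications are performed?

(M₁·M₂): 9×27 by 27×6 → 9×6, cost 9·27·6 = 1458
(M₃·M₄): 6×25 by 25×4 → 6×4, cost 6·25·4 = 600
((M₁·M₂)·(M₃·M₄)): 9×6 by 6×4 → 9×4, cost 9·6·4 = 216; cumulative 2274
(((M₁·M₂)·(M₃·M₄))·M₅): 9×4 by 4×29 → 9×29, cost 9·4·29 = 1044; cumulative 3318
Total: 3318 scalar multiplications.

3318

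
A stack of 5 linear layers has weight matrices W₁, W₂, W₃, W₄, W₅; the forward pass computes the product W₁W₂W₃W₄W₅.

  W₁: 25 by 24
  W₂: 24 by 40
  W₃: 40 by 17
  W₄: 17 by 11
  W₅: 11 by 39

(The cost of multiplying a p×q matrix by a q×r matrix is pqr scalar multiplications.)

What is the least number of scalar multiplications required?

35365

Adjacent pairs: W₁W₂ = 25·24·40 = 24000; W₂W₃ = 24·40·17 = 16320; W₃W₄ = 40·17·11 = 7480; W₄W₅ = 17·11·39 = 7293.
Length 3: W₁..W₃: k=1: 0+16320+25·24·17=26520; k=2: 24000+0+25·40·17=41000 → min 26520 | W₂..W₄: k=2: 0+7480+24·40·11=18040; k=3: 16320+0+24·17·11=20808 → min 18040 | W₃..W₅: k=3: 0+7293+40·17·39=33813; k=4: 7480+0+40·11·39=24640 → min 24640.
Length 4: W₁..W₄: k=1: 0+18040+25·24·11=24640; k=2: 24000+7480+25·40·11=42480; k=3: 26520+0+25·17·11=31195 → min 24640 | W₂..W₅: k=2: 0+24640+24·40·39=62080; k=3: 16320+7293+24·17·39=39525; k=4: 18040+0+24·11·39=28336 → min 28336.
Length 5: W₁..W₅: k=1: 0+28336+25·24·39=51736; k=2: 24000+24640+25·40·39=87640; k=3: 26520+7293+25·17·39=50388; k=4: 24640+0+25·11·39=35365 → min 35365.
Optimal order: ((W₁(W₂(W₃W₄)))W₅) with cost 35365.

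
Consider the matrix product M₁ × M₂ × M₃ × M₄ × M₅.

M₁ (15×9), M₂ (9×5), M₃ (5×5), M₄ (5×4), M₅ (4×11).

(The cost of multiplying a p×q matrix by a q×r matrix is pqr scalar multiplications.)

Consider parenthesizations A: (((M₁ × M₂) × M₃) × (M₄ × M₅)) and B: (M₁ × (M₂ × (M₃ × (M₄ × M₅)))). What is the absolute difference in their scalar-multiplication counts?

380

Order A = (((M₁ × M₂) × M₃) × (M₄ × M₅)): (M₁ × M₂): 15×9 by 9×5 → 15×5, cost 15·9·5 = 675; ((M₁ × M₂) × M₃): 15×5 by 5×5 → 15×5, cost 15·5·5 = 375; cumulative 1050; (M₄ × M₅): 5×4 by 4×11 → 5×11, cost 5·4·11 = 220; (((M₁ × M₂) × M₃) × (M₄ × M₅)): 15×5 by 5×11 → 15×11, cost 15·5·11 = 825; cumulative 2095. Total 2095.
Order B = (M₁ × (M₂ × (M₃ × (M₄ × M₅)))): (M₄ × M₅): 5×4 by 4×11 → 5×11, cost 5·4·11 = 220; (M₃ × (M₄ × M₅)): 5×5 by 5×11 → 5×11, cost 5·5·11 = 275; cumulative 495; (M₂ × (M₃ × (M₄ × M₅))): 9×5 by 5×11 → 9×11, cost 9·5·11 = 495; cumulative 990; (M₁ × (M₂ × (M₃ × (M₄ × M₅)))): 15×9 by 9×11 → 15×11, cost 15·9·11 = 1485; cumulative 2475. Total 2475.
Difference: |2095 − 2475| = 380.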